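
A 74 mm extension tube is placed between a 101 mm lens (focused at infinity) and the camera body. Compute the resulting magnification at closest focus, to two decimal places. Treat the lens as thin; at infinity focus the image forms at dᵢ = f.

The tube moves the image plane from f to f + e, so dᵢ = 101 + 74 = 175 mm. Focus is achieved when 1/f = 1/dₒ + 1/dᵢ, giving dₒ = 1/(1/f − 1/(f+e)).
Magnification m = dᵢ/dₒ = (f+e)·(1/f − 1/(f+e)) = e/f = 74/101 ≈ 0.7327.

0.73×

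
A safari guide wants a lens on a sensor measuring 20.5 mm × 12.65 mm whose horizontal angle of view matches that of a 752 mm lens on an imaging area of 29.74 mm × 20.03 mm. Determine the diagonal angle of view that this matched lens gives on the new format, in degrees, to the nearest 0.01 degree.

2.66°

Equal horizontal AOV ⇒ f₂ = f₁ · 20.5/29.74 = 752 × 0.68931 ≈ 518.3591 mm.
Sensor diagonal = √(20.5² + 12.65²) = √580.2725 ≈ 24.0888 mm.
Diagonal AOV on the new format = 2·arctan(24.0888 / (2 × 518.3591)) = 2·arctan(0.02324) ≈ 2.6621°.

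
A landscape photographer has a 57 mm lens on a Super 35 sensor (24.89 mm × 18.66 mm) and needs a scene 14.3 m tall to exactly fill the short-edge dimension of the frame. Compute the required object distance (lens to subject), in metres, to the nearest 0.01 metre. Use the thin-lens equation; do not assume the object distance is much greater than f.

43.74 m

W: 14.3 m = 14300 mm.
Magnification m = h/W = dᵢ/dₒ; combined with 1/f = 1/dₒ + 1/dᵢ this gives dₒ = f·(1 + W/h).
dₒ = 57 mm × (1 + 14300/18.66) = 57 × 767.3451 ≈ 43738.672 mm = 43.7387 m.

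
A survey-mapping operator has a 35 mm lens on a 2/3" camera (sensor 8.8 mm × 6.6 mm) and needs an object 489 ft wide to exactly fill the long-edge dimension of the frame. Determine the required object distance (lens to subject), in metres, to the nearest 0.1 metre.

592.8 m

W: 489 ft × 304.8 mm/ft = 149047.20 mm.
Magnification m = w/W = dᵢ/dₒ; combined with 1/f = 1/dₒ + 1/dᵢ this gives dₒ = f·(1 + W/w).
dₒ = 35 mm × (1 + 149047/8.8) = 35 × 16938.1813 ≈ 592836.345 mm = 592.836 m.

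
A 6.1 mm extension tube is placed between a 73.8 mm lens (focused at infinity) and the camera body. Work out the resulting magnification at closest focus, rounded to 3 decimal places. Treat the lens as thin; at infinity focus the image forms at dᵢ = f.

The tube moves the image plane from f to f + e, so dᵢ = 73.8 + 6.1 = 79.9 mm. Focus is achieved when 1/f = 1/dₒ + 1/dᵢ, giving dₒ = 1/(1/f − 1/(f+e)).
Magnification m = dᵢ/dₒ = (f+e)·(1/f − 1/(f+e)) = e/f = 6.1/73.8 ≈ 0.0827.

0.083×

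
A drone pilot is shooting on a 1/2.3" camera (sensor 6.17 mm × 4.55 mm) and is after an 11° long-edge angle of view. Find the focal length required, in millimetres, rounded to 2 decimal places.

32.04 mm

From α = 2·arctan(w/2f) we get f = w / (2·tan(α/2)).
With w = 6.17 mm and α/2 = 5.5°, tan(α/2) ≈ 0.09629, so f ≈ 6.17 / 0.19258 ≈ 32.0389 mm.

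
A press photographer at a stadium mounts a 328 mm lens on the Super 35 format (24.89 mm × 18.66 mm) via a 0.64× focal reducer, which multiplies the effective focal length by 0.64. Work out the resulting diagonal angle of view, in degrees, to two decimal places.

8.48°

Effective focal length f = 328 × 0.64 = 209.92 mm.
Sensor diagonal = √(24.89² + 18.66²) = √967.7077 ≈ 31.1080 mm.
α = 2·arctan(31.108 / (2 × 209.92)) = 2·arctan(0.07409) ≈ 8.4752°.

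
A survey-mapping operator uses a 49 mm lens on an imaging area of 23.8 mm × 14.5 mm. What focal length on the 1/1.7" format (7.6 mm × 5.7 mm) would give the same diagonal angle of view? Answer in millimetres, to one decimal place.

Sensor diagonal = √(23.8² + 14.5²) = √776.6900 ≈ 27.8692 mm.
Sensor diagonal = √(7.6² + 5.7²) = √90.2500 ≈ 9.5000 mm.
Equal angle of view means equal diagonal/f ratio, so f₂ = f₁ · (diagonal₂/diagonal₁) = 49 × 9.5000/27.8692.
f₂ = 49 × 0.34088 ≈ 16.703 mm.

16.7 mm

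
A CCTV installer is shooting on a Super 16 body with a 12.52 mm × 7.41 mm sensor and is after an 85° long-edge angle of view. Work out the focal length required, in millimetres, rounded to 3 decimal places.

From α = 2·arctan(w/2f) we get f = w / (2·tan(α/2)).
With w = 12.52 mm and α/2 = 42.5°, tan(α/2) ≈ 0.91633, so f ≈ 12.52 / 1.83266 ≈ 6.8316 mm.

6.832 mm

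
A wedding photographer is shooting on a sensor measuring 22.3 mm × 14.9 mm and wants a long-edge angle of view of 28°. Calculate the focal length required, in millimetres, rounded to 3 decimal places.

44.720 mm

From α = 2·arctan(w/2f) we get f = w / (2·tan(α/2)).
With w = 22.3 mm and α/2 = 14°, tan(α/2) ≈ 0.24933, so f ≈ 22.3 / 0.49866 ≈ 44.7202 mm.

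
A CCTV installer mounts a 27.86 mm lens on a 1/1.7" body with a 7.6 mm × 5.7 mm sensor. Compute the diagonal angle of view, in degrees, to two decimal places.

Sensor diagonal = √(7.6² + 5.7²) = √90.2500 ≈ 9.5000 mm.
Angle of view α = 2·arctan(d/2f) with d = 9.5000 mm and f = 27.86 mm.
d/2f = 0.17050; arctan(0.17050) ≈ 9.6756°, so α ≈ 19.3513°.

19.35°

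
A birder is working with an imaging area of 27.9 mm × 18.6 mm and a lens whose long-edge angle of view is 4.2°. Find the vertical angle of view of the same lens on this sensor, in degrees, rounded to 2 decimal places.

From the long-edge AOV: f = 27.9 / (2·tan(2.1°)) = 27.9 / 0.07334 ≈ 380.4372 mm.
Vertical AOV = 2·arctan(18.6 / (2 × 380.4372)) = 2·arctan(0.02445) ≈ 2.8007°.

2.80°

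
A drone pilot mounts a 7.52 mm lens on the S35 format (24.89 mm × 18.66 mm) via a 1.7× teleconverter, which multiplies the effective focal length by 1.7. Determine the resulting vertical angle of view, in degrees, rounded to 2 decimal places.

Effective focal length f = 7.52 × 1.7 = 12.784 mm.
α = 2·arctan(18.66 / (2 × 12.784)) = 2·arctan(0.72982) ≈ 72.2453°.

72.25°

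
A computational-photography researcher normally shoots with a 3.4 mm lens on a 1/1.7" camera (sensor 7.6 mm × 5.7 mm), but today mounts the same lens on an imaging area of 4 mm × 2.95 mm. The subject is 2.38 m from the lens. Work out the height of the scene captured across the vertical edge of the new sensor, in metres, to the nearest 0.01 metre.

2.06 m

The focal length stays 3.4 mm; the relevant sensor dimension is now h = 2.95 mm. Object distance dₒ = 2.38 m = 2380 mm.
Thin-lens field height W = h·(dₒ − f)/f = 2.95 × (2380 − 3.4)/3.4 ≈ 2062.050 mm = 2.06205 m.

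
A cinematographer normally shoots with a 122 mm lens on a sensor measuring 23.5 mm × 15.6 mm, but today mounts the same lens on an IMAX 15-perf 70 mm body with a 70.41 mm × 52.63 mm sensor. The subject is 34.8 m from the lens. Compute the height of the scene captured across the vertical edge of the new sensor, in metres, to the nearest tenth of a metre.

15.0 m

The focal length stays 122 mm; the relevant sensor dimension is now h = 52.63 mm. Object distance dₒ = 34.8 m = 34800 mm.
Thin-lens field height W = h·(dₒ − f)/f = 52.63 × (34800 − 122)/122 ≈ 14959.862 mm = 14.9599 m.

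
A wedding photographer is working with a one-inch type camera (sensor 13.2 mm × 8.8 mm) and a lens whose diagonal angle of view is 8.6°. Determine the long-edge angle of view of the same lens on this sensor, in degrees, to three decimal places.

7.160°

Sensor diagonal = √(13.2² + 8.8²) = √251.6800 ≈ 15.8644 mm.
From the diagonal AOV: f = 15.8644 / (2·tan(4.3°)) = 15.8644 / 0.15038 ≈ 105.4951 mm.
Long-edge AOV = 2·arctan(13.2 / (2 × 105.4951)) = 2·arctan(0.06256) ≈ 7.1598°.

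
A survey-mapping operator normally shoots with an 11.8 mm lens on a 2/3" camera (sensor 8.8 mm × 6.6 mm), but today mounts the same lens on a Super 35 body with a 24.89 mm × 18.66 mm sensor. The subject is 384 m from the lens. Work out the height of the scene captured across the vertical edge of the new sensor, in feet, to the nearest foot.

1992 ft

The focal length stays 11.8 mm; the relevant sensor dimension is now h = 18.66 mm. Object distance dₒ = 384 m = 384000 mm.
Thin-lens field height W = h·(dₒ − f)/f = 18.66 × (384000 − 11.8)/11.8 ≈ 607222.018 mm = 607222.018/304.8 ft = 1992.2 ft.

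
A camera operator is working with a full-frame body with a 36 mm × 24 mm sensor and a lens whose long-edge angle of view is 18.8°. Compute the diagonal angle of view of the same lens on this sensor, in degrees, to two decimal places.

From the long-edge AOV: f = 36 / (2·tan(9.4°)) = 36 / 0.33110 ≈ 108.7292 mm.
Sensor diagonal = √(36² + 24²) = √1872.0000 ≈ 43.2666 mm.
Diagonal AOV = 2·arctan(43.2666 / (2 × 108.7292)) = 2·arctan(0.19897) ≈ 22.5058°.

22.51°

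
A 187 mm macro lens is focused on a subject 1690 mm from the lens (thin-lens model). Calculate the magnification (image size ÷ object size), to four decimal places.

0.1244×

Thin lens: 1/f = 1/dₒ + 1/dᵢ → 1/dᵢ = 1/187 − 1/1690 = 0.0047559 mm⁻¹, so dᵢ ≈ 210.2661 mm.
Magnification m = dᵢ/dₒ = 210.2661/1690 ≈ 0.12442.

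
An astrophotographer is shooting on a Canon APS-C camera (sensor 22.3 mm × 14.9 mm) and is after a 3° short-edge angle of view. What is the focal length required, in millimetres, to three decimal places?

284.504 mm

From α = 2·arctan(h/2f) we get f = h / (2·tan(α/2)).
With h = 14.9 mm and α/2 = 1.5°, tan(α/2) ≈ 0.02619, so f ≈ 14.9 / 0.05237 ≈ 284.5040 mm.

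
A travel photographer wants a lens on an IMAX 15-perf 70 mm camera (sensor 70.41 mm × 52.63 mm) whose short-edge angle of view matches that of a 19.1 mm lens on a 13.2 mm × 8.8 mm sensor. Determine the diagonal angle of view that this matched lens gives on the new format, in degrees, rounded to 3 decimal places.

42.091°

Equal short-edge AOV ⇒ f₂ = f₁ · 52.63/8.8 = 19.1 × 5.98068 ≈ 114.2310 mm.
Sensor diagonal = √(70.41² + 52.63²) = √7727.4850 ≈ 87.9061 mm.
Diagonal AOV on the new format = 2·arctan(87.9061 / (2 × 114.2310)) = 2·arctan(0.38477) ≈ 42.0908°.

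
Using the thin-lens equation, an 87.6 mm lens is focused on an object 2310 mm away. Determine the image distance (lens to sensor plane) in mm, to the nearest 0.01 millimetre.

1/dᵢ = 1/f − 1/dₒ = 1/87.6 − 1/2310 = 0.0109826 mm⁻¹.
dᵢ = 1/0.0109826 ≈ 91.0529 mm.

91.05 mm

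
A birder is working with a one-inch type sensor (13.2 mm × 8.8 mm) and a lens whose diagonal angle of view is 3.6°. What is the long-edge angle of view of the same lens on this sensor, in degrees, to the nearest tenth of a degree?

3.0°

Sensor diagonal = √(13.2² + 8.8²) = √251.6800 ≈ 15.8644 mm.
From the diagonal AOV: f = 15.8644 / (2·tan(1.8°)) = 15.8644 / 0.06285 ≈ 252.4071 mm.
Long-edge AOV = 2·arctan(13.2 / (2 × 252.4071)) = 2·arctan(0.02615) ≈ 2.9957°.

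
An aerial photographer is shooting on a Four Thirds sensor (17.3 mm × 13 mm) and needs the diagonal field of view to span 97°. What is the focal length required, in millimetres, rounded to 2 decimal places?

9.57 mm

Sensor diagonal = √(17.3² + 13²) = √468.2900 ≈ 21.6400 mm.
From α = 2·arctan(d/2f) we get f = d / (2·tan(α/2)).
With d = 21.6400 mm and α/2 = 48.5°, tan(α/2) ≈ 1.13029, so f ≈ 21.6400 / 2.26059 ≈ 9.5727 mm.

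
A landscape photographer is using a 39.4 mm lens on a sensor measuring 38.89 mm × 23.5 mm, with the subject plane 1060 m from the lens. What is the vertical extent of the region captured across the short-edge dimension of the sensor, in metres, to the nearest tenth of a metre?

632.2 m

dₒ: 1060 m = 1.06e+06 mm.
Similar triangles through the lens centre give W/dₒ = h/dᵢ; with 1/f = 1/dₒ + 1/dᵢ this gives W = h·(dₒ − f)/f.
W = 23.5 mm × (1.06e+06 − 39.4) / 39.4 = 23.5 × 26902.5533 ≈ 632210.003 mm = 632.21 m.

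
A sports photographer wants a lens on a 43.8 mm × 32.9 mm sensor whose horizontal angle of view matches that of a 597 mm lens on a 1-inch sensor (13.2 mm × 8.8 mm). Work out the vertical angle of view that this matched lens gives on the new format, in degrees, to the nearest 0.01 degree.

Equal horizontal AOV ⇒ f₂ = f₁ · 43.8/13.2 = 597 × 3.31818 ≈ 1980.9545 mm.
Vertical AOV on the new format = 2·arctan(32.9 / (2 × 1980.9545)) = 2·arctan(0.00830) ≈ 0.9516°.

0.95°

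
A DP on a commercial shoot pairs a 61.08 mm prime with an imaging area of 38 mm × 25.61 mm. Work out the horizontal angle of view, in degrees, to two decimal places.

Angle of view α = 2·arctan(w/2f) with w = 38 mm and f = 61.08 mm.
w/2f = 0.31107; arctan(0.31107) ≈ 17.2792°, so α ≈ 34.5584°.

34.56°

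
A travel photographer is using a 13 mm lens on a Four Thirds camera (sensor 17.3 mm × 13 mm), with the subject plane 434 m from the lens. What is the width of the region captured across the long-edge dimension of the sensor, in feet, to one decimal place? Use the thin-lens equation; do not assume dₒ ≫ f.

1894.8 ft

dₒ: 434 m = 434000 mm.
Similar triangles through the lens centre give W/dₒ = w/dᵢ; with 1/f = 1/dₒ + 1/dᵢ this gives W = w·(dₒ − f)/f.
W = 17.3 mm × (434000 − 13) / 13 = 17.3 × 33383.6154 ≈ 577536.546 mm = 577536.546/304.8 ft = 1894.81 ft.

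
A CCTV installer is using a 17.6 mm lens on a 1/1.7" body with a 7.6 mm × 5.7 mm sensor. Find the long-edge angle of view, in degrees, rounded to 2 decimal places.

Angle of view α = 2·arctan(w/2f) with w = 7.6 mm and f = 17.6 mm.
w/2f = 0.21591; arctan(0.21591) ≈ 12.1837°, so α ≈ 24.3673°.

24.37°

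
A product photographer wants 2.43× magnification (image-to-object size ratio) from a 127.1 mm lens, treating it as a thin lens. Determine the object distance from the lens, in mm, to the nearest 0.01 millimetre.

With m = dᵢ/dₒ and 1/f = 1/dₒ + 1/dᵢ, substituting dᵢ = m·dₒ gives 1/f = (1 + 1/m)/dₒ, hence dₒ = f·(1 + 1/m).
dₒ = 127.1 × (1 + 1/2.43) = 127.1 × 1.41152 ≈ 179.405 mm.

179.40 mm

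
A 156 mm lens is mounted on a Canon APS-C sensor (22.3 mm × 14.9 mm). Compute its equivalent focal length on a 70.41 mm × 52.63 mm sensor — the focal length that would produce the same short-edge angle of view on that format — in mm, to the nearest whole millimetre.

551 mm

Equal angle of view means equal height/f ratio, so f₂ = f₁ · (height₂/height₁) = 156 × 52.63/14.9.
f₂ = 156 × 3.53221 ≈ 551.026 mm.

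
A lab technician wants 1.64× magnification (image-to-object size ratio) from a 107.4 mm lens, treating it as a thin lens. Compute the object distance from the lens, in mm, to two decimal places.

With m = dᵢ/dₒ and 1/f = 1/dₒ + 1/dᵢ, substituting dᵢ = m·dₒ gives 1/f = (1 + 1/m)/dₒ, hence dₒ = f·(1 + 1/m).
dₒ = 107.4 × (1 + 1/1.64) = 107.4 × 1.60976 ≈ 172.888 mm.

172.89 mm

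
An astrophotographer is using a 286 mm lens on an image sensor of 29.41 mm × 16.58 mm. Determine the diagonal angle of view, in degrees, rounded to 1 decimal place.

6.8°

Sensor diagonal = √(29.41² + 16.58²) = √1139.8445 ≈ 33.7616 mm.
Angle of view α = 2·arctan(d/2f) with d = 33.7616 mm and f = 286 mm.
d/2f = 0.05902; arctan(0.05902) ≈ 3.3779°, so α ≈ 6.7558°.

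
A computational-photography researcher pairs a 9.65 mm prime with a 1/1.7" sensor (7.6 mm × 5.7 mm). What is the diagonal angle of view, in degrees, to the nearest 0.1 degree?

Sensor diagonal = √(7.6² + 5.7²) = √90.2500 ≈ 9.5000 mm.
Angle of view α = 2·arctan(d/2f) with d = 9.5000 mm and f = 9.65 mm.
d/2f = 0.49223; arctan(0.49223) ≈ 26.2077°, so α ≈ 52.4154°.

52.4°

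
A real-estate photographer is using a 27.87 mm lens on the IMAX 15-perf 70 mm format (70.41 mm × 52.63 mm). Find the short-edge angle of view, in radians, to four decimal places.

Angle of view α = 2·arctan(h/2f) with h = 52.63 mm and f = 27.87 mm.
h/2f = 0.94421; arctan(0.94421) ≈ 0.7567 rad, so α ≈ 1.5134 rad.

1.5134 rad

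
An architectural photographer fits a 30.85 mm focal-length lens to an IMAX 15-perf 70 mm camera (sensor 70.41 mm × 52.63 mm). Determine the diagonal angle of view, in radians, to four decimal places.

Sensor diagonal = √(70.41² + 52.63²) = √7727.4850 ≈ 87.9061 mm.
Angle of view α = 2·arctan(d/2f) with d = 87.9061 mm and f = 30.85 mm.
d/2f = 1.42473; arctan(1.42473) ≈ 0.9588 rad, so α ≈ 1.9176 rad.

1.9176 rad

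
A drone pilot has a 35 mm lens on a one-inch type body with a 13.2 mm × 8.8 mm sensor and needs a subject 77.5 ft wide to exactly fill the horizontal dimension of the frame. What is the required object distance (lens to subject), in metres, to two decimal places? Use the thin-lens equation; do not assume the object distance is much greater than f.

62.67 m

W: 77.5 ft × 304.8 mm/ft = 23622.00 mm.
Magnification m = w/W = dᵢ/dₒ; combined with 1/f = 1/dₒ + 1/dᵢ this gives dₒ = f·(1 + W/w).
dₒ = 35 mm × (1 + 23622/13.2) = 35 × 1790.5454 ≈ 62669.089 mm = 62.6691 m.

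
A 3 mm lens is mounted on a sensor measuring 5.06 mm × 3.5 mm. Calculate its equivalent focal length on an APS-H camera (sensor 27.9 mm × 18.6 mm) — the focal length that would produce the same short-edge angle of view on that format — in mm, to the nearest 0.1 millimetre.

15.9 mm

Equal angle of view means equal height/f ratio, so f₂ = f₁ · (height₂/height₁) = 3 × 18.6/3.5.
f₂ = 3 × 5.31429 ≈ 15.943 mm.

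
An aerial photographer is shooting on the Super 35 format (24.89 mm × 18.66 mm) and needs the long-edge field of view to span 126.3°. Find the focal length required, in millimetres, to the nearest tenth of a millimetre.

6.3 mm

From α = 2·arctan(w/2f) we get f = w / (2·tan(α/2)).
With w = 24.89 mm and α/2 = 63.15°, tan(α/2) ≈ 1.97538, so f ≈ 24.89 / 3.95076 ≈ 6.3001 mm.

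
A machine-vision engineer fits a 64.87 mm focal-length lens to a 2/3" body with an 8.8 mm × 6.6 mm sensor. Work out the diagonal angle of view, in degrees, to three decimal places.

Sensor diagonal = √(8.8² + 6.6²) = √121.0000 ≈ 11.0000 mm.
Angle of view α = 2·arctan(d/2f) with d = 11.0000 mm and f = 64.87 mm.
d/2f = 0.08478; arctan(0.08478) ≈ 4.8462°, so α ≈ 9.6925°.

9.692°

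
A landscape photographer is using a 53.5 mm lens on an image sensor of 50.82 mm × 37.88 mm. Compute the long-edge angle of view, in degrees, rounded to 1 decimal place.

50.8°

Angle of view α = 2·arctan(w/2f) with w = 50.82 mm and f = 53.5 mm.
w/2f = 0.47495; arctan(0.47495) ≈ 25.4055°, so α ≈ 50.8111°.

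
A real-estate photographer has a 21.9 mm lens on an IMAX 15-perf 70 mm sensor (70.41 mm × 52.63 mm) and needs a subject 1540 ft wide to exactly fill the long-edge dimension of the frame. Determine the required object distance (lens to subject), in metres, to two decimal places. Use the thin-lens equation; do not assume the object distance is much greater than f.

146.02 m

W: 1540 ft × 304.8 mm/ft = 469391.98 mm.
Magnification m = w/W = dᵢ/dₒ; combined with 1/f = 1/dₒ + 1/dᵢ this gives dₒ = f·(1 + W/w).
dₒ = 21.9 mm × (1 + 469392/70.41) = 21.9 × 6667.5528 ≈ 146019.407 mm = 146.019 m.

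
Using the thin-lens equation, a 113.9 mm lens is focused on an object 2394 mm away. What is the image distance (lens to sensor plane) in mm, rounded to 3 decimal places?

119.590 mm

1/dᵢ = 1/f − 1/dₒ = 1/113.9 − 1/2394 = 0.0083619 mm⁻¹.
dᵢ = 1/0.0083619 ≈ 119.5898 mm.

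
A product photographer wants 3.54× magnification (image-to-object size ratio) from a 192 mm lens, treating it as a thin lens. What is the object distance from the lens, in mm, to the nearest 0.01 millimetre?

With m = dᵢ/dₒ and 1/f = 1/dₒ + 1/dᵢ, substituting dᵢ = m·dₒ gives 1/f = (1 + 1/m)/dₒ, hence dₒ = f·(1 + 1/m).
dₒ = 192 × (1 + 1/3.54) = 192 × 1.28249 ≈ 246.237 mm.

246.24 mm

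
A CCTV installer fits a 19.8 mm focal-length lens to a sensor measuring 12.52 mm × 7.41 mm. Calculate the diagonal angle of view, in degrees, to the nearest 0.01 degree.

40.35°

Sensor diagonal = √(12.52² + 7.41²) = √211.6585 ≈ 14.5485 mm.
Angle of view α = 2·arctan(d/2f) with d = 14.5485 mm and f = 19.8 mm.
d/2f = 0.36739; arctan(0.36739) ≈ 20.1726°, so α ≈ 40.3453°.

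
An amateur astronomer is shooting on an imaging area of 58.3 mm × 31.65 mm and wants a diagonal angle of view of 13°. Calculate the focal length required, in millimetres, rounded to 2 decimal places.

291.12 mm

Sensor diagonal = √(58.3² + 31.65²) = √4400.6125 ≈ 66.3371 mm.
From α = 2·arctan(d/2f) we get f = d / (2·tan(α/2)).
With d = 66.3371 mm and α/2 = 6.5°, tan(α/2) ≈ 0.11394, so f ≈ 66.3371 / 0.22787 ≈ 291.1167 mm.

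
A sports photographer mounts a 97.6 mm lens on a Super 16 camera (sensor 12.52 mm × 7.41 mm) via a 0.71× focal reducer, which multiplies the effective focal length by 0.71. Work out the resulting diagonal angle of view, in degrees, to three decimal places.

11.985°

Effective focal length f = 97.6 × 0.71 = 69.296 mm.
Sensor diagonal = √(12.52² + 7.41²) = √211.6585 ≈ 14.5485 mm.
α = 2·arctan(14.548 / (2 × 69.296)) = 2·arctan(0.10497) ≈ 11.9852°.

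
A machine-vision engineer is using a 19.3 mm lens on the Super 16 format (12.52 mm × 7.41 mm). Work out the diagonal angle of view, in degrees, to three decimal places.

41.303°

Sensor diagonal = √(12.52² + 7.41²) = √211.6585 ≈ 14.5485 mm.
Angle of view α = 2·arctan(d/2f) with d = 14.5485 mm and f = 19.3 mm.
d/2f = 0.37690; arctan(0.37690) ≈ 20.6516°, so α ≈ 41.3032°.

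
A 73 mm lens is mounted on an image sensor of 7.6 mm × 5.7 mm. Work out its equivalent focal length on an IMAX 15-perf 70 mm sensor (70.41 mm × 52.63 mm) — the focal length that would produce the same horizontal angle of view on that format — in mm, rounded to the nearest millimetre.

Equal angle of view means equal width/f ratio, so f₂ = f₁ · (width₂/width₁) = 73 × 70.41/7.6.
f₂ = 73 × 9.26447 ≈ 676.307 mm.

676 mm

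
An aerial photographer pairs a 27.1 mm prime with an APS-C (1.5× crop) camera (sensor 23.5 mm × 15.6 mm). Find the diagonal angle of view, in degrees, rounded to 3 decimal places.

54.986°

Sensor diagonal = √(23.5² + 15.6²) = √795.6100 ≈ 28.2066 mm.
Angle of view α = 2·arctan(d/2f) with d = 28.2066 mm and f = 27.1 mm.
d/2f = 0.52042; arctan(0.52042) ≈ 27.4932°, so α ≈ 54.9864°.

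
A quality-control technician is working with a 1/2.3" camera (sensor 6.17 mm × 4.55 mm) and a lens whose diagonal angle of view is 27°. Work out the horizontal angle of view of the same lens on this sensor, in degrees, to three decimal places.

Sensor diagonal = √(6.17² + 4.55²) = √58.7714 ≈ 7.6663 mm.
From the diagonal AOV: f = 7.6663 / (2·tan(13.5°)) = 7.6663 / 0.48016 ≈ 15.9661 mm.
Horizontal AOV = 2·arctan(6.17 / (2 × 15.9661)) = 2·arctan(0.19322) ≈ 21.8720°.

21.872°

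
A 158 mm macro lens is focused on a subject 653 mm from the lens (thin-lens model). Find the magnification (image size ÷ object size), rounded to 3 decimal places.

0.319×

Thin lens: 1/f = 1/dₒ + 1/dᵢ → 1/dᵢ = 1/158 − 1/653 = 0.0047977 mm⁻¹, so dᵢ ≈ 208.4323 mm.
Magnification m = dᵢ/dₒ = 208.4323/653 ≈ 0.31919.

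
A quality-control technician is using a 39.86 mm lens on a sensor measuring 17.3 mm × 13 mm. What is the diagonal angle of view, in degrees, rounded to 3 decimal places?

30.374°

Sensor diagonal = √(17.3² + 13²) = √468.2900 ≈ 21.6400 mm.
Angle of view α = 2·arctan(d/2f) with d = 21.6400 mm and f = 39.86 mm.
d/2f = 0.27145; arctan(0.27145) ≈ 15.1870°, so α ≈ 30.3740°.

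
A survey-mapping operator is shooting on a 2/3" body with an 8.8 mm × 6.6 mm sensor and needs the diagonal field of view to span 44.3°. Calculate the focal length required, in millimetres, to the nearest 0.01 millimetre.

Sensor diagonal = √(8.8² + 6.6²) = √121.0000 ≈ 11.0000 mm.
From α = 2·arctan(d/2f) we get f = d / (2·tan(α/2)).
With d = 11.0000 mm and α/2 = 22.15°, tan(α/2) ≈ 0.40707, so f ≈ 11.0000 / 0.81415 ≈ 13.5110 mm.

13.51 mm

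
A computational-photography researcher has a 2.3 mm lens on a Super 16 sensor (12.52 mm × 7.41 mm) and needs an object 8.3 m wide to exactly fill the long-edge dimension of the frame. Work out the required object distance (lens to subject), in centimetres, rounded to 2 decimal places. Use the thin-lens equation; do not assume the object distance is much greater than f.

W: 8.3 m = 8300 mm.
Magnification m = w/W = dᵢ/dₒ; combined with 1/f = 1/dₒ + 1/dᵢ this gives dₒ = f·(1 + W/w).
dₒ = 2.3 mm × (1 + 8300/12.52) = 2.3 × 663.9393 ≈ 1527.060 mm = 152.706 cm.

152.71 cm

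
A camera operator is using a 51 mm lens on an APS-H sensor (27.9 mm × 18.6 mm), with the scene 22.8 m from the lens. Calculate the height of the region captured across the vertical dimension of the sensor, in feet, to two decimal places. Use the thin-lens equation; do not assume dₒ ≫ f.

dₒ: 22.8 m = 22800 mm.
Similar triangles through the lens centre give W/dₒ = h/dᵢ; with 1/f = 1/dₒ + 1/dᵢ this gives W = h·(dₒ − f)/f.
W = 18.6 mm × (22800 − 51) / 51 = 18.6 × 446.0588 ≈ 8296.694 mm = 8296.694/304.8 ft = 27.2201 ft.

27.22 ft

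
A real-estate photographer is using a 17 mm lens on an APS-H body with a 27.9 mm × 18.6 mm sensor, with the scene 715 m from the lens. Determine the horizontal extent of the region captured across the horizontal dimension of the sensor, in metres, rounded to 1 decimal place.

1173.4 m

dₒ: 715 m = 715000 mm.
Similar triangles through the lens centre give W/dₒ = w/dᵢ; with 1/f = 1/dₒ + 1/dᵢ this gives W = w·(dₒ − f)/f.
W = 27.9 mm × (715000 − 17) / 17 = 27.9 × 42057.8235 ≈ 1173413.276 mm = 1173.41 m.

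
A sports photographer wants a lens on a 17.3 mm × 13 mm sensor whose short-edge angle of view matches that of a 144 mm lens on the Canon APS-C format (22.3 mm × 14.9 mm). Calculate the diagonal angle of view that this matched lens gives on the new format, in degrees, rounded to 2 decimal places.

9.84°

Equal short-edge AOV ⇒ f₂ = f₁ · 13/14.9 = 144 × 0.87248 ≈ 125.6376 mm.
Sensor diagonal = √(17.3² + 13²) = √468.2900 ≈ 21.6400 mm.
Diagonal AOV on the new format = 2·arctan(21.6400 / (2 × 125.6376)) = 2·arctan(0.08612) ≈ 9.8444°.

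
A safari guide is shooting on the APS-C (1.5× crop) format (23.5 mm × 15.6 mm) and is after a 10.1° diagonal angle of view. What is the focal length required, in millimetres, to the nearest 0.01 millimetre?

159.60 mm

Sensor diagonal = √(23.5² + 15.6²) = √795.6100 ≈ 28.2066 mm.
From α = 2·arctan(d/2f) we get f = d / (2·tan(α/2)).
With d = 28.2066 mm and α/2 = 5.05°, tan(α/2) ≈ 0.08837, so f ≈ 28.2066 / 0.17674 ≈ 159.5970 mm.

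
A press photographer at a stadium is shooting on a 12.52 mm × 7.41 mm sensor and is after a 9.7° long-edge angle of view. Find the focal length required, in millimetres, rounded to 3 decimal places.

From α = 2·arctan(w/2f) we get f = w / (2·tan(α/2)).
With w = 12.52 mm and α/2 = 4.85°, tan(α/2) ≈ 0.08485, so f ≈ 12.52 / 0.16970 ≈ 73.7762 mm.

73.776 mm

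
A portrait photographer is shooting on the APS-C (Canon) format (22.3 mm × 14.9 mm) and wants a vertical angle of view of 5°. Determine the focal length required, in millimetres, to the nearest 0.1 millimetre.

From α = 2·arctan(h/2f) we get f = h / (2·tan(α/2)).
With h = 14.9 mm and α/2 = 2.5°, tan(α/2) ≈ 0.04366, so f ≈ 14.9 / 0.08732 ≈ 170.6331 mm.

170.6 mm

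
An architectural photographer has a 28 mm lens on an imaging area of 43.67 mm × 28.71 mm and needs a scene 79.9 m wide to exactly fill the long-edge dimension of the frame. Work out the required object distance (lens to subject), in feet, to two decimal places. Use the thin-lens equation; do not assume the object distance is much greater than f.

W: 79.9 m = 79900 mm.
Magnification m = w/W = dᵢ/dₒ; combined with 1/f = 1/dₒ + 1/dᵢ this gives dₒ = f·(1 + W/w).
dₒ = 28 mm × (1 + 79900/43.67) = 28 × 1830.6313 ≈ 51257.677 mm = 51257.677/304.8 ft = 168.168 ft.

168.17 ft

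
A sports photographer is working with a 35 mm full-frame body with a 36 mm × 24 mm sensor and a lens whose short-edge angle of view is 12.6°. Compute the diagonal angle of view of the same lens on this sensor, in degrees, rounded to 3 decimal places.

From the short-edge AOV: f = 24 / (2·tan(6.3°)) = 24 / 0.22080 ≈ 108.6946 mm.
Sensor diagonal = √(36² + 24²) = √1872.0000 ≈ 43.2666 mm.
Diagonal AOV = 2·arctan(43.2666 / (2 × 108.6946)) = 2·arctan(0.19903) ≈ 22.5128°.

22.513°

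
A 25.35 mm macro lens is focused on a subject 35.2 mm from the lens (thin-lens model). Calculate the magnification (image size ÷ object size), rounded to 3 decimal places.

Thin lens: 1/f = 1/dₒ + 1/dᵢ → 1/dᵢ = 1/25.35 − 1/35.2 = 0.0110386 mm⁻¹, so dᵢ ≈ 90.5909 mm.
Magnification m = dᵢ/dₒ = 90.5909/35.2 ≈ 2.57360.

2.574×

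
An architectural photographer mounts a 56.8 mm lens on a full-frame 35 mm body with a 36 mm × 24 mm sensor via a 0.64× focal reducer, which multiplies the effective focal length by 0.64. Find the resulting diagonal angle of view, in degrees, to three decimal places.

61.514°

Effective focal length f = 56.8 × 0.64 = 36.352 mm.
Sensor diagonal = √(36² + 24²) = √1872.0000 ≈ 43.2666 mm.
α = 2·arctan(43.267 / (2 × 36.352)) = 2·arctan(0.59511) ≈ 61.5143°.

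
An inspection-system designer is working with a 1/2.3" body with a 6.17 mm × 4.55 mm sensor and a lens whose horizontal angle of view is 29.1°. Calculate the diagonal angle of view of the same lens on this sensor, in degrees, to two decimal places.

From the horizontal AOV: f = 6.17 / (2·tan(14.55°)) = 6.17 / 0.51910 ≈ 11.8860 mm.
Sensor diagonal = √(6.17² + 4.55²) = √58.7714 ≈ 7.6663 mm.
Diagonal AOV = 2·arctan(7.6663 / (2 × 11.8860)) = 2·arctan(0.32249) ≈ 35.7480°.

35.75°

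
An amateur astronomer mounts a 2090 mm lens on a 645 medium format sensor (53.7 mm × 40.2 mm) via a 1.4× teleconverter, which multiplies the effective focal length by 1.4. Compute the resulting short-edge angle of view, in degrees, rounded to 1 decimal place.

0.8°

Effective focal length f = 2090 × 1.4 = 2926 mm.
α = 2·arctan(40.2 / (2 × 2926)) = 2·arctan(0.00687) ≈ 0.7872°.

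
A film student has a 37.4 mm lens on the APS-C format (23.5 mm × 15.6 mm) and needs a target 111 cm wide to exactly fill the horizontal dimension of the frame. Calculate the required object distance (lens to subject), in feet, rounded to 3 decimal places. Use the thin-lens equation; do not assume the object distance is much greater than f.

W: 111 cm = 1110 mm.
Magnification m = w/W = dᵢ/dₒ; combined with 1/f = 1/dₒ + 1/dᵢ this gives dₒ = f·(1 + W/w).
dₒ = 37.4 mm × (1 + 1110/23.5) = 37.4 × 48.2340 ≈ 1803.953 mm = 1803.953/304.8 ft = 5.91848 ft.

5.918 ft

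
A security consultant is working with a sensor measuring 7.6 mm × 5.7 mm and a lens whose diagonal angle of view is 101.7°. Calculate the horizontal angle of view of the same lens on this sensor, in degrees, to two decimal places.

Sensor diagonal = √(7.6² + 5.7²) = √90.2500 ≈ 9.5000 mm.
From the diagonal AOV: f = 9.5000 / (2·tan(50.85°)) = 9.5000 / 2.45662 ≈ 3.8671 mm.
Horizontal AOV = 2·arctan(7.6 / (2 × 3.8671)) = 2·arctan(0.98265) ≈ 88.9970°.

89.00°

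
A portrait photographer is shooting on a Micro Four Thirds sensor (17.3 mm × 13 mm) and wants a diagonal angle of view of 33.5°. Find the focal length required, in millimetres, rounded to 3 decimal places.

Sensor diagonal = √(17.3² + 13²) = √468.2900 ≈ 21.6400 mm.
From α = 2·arctan(d/2f) we get f = d / (2·tan(α/2)).
With d = 21.6400 mm and α/2 = 16.75°, tan(α/2) ≈ 0.30097, so f ≈ 21.6400 / 0.60193 ≈ 35.9509 mm.

35.951 mm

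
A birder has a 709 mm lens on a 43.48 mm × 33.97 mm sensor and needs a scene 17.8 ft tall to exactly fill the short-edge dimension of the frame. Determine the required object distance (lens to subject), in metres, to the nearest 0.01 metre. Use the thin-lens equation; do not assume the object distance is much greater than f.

W: 17.8 ft × 304.8 mm/ft = 5425.44 mm.
Magnification m = h/W = dᵢ/dₒ; combined with 1/f = 1/dₒ + 1/dᵢ this gives dₒ = f·(1 + W/h).
dₒ = 709 mm × (1 + 5425.44/33.97) = 709 × 160.7127 ≈ 113945.292 mm = 113.945 m.

113.95 m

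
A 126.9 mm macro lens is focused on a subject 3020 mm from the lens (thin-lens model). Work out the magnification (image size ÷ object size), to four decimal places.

0.0439×

Thin lens: 1/f = 1/dₒ + 1/dᵢ → 1/dᵢ = 1/126.9 − 1/3020 = 0.0075491 mm⁻¹, so dᵢ ≈ 132.4662 mm.
Magnification m = dᵢ/dₒ = 132.4662/3020 ≈ 0.04386.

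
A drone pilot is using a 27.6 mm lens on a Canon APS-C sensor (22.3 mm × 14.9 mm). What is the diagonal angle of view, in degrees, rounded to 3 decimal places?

Sensor diagonal = √(22.3² + 14.9²) = √719.3000 ≈ 26.8198 mm.
Angle of view α = 2·arctan(d/2f) with d = 26.8198 mm and f = 27.6 mm.
d/2f = 0.48587; arctan(0.48587) ≈ 25.9135°, so α ≈ 51.8270°.

51.827°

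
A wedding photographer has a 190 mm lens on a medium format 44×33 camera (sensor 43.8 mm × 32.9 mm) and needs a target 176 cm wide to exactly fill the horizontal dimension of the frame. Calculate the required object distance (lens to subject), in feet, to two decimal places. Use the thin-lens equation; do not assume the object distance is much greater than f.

W: 176 cm = 1760 mm.
Magnification m = w/W = dᵢ/dₒ; combined with 1/f = 1/dₒ + 1/dᵢ this gives dₒ = f·(1 + W/w).
dₒ = 190 mm × (1 + 1760/43.8) = 190 × 41.1826 ≈ 7824.703 mm = 7824.703/304.8 ft = 25.6716 ft.

25.67 ft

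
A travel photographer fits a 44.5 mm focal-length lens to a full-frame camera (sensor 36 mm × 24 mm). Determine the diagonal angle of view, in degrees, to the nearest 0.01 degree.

51.85°

Sensor diagonal = √(36² + 24²) = √1872.0000 ≈ 43.2666 mm.
Angle of view α = 2·arctan(d/2f) with d = 43.2666 mm and f = 44.5 mm.
d/2f = 0.48614; arctan(0.48614) ≈ 25.9263°, so α ≈ 51.8526°.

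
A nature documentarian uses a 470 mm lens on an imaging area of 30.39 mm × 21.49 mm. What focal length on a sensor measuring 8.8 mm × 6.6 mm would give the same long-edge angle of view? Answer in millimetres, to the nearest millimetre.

Equal angle of view means equal width/f ratio, so f₂ = f₁ · (width₂/width₁) = 470 × 8.8/30.39.
f₂ = 470 × 0.28957 ≈ 136.097 mm.

136 mm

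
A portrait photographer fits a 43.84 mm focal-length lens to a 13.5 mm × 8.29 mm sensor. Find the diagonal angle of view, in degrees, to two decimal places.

Sensor diagonal = √(13.5² + 8.29²) = √250.9741 ≈ 15.8422 mm.
Angle of view α = 2·arctan(d/2f) with d = 15.8422 mm and f = 43.84 mm.
d/2f = 0.18068; arctan(0.18068) ≈ 10.2418°, so α ≈ 20.4836°.

20.48°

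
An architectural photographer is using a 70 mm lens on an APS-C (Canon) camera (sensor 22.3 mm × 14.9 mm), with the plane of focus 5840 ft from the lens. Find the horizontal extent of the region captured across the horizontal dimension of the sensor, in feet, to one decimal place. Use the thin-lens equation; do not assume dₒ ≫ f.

dₒ: 5840 ft × 304.8 mm/ft = 1780031.94 mm.
Similar triangles through the lens centre give W/dₒ = w/dᵢ; with 1/f = 1/dₒ + 1/dᵢ this gives W = w·(dₒ − f)/f.
W = 22.3 mm × (1.78003e+06 − 70) / 70 = 22.3 × 25428.0278 ≈ 567045.019 mm = 567045.019/304.8 ft = 1860.38 ft.

1860.4 ft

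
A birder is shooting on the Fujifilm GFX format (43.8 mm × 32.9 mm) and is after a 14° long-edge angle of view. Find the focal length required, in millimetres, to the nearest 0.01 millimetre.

178.36 mm

From α = 2·arctan(w/2f) we get f = w / (2·tan(α/2)).
With w = 43.8 mm and α/2 = 7°, tan(α/2) ≈ 0.12278, so f ≈ 43.8 / 0.24557 ≈ 178.3612 mm.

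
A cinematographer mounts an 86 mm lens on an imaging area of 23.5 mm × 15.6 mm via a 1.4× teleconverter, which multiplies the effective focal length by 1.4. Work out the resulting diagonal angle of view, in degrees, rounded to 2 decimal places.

Effective focal length f = 86 × 1.4 = 120.4 mm.
Sensor diagonal = √(23.5² + 15.6²) = √795.6100 ≈ 28.2066 mm.
α = 2·arctan(28.207 / (2 × 120.4)) = 2·arctan(0.11714) ≈ 13.3620°.

13.36°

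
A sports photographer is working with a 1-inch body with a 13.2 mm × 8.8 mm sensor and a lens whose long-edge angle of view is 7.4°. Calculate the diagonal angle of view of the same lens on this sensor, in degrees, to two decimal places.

From the long-edge AOV: f = 13.2 / (2·tan(3.7°)) = 13.2 / 0.12933 ≈ 102.0612 mm.
Sensor diagonal = √(13.2² + 8.8²) = √251.6800 ≈ 15.8644 mm.
Diagonal AOV = 2·arctan(15.8644 / (2 × 102.0612)) = 2·arctan(0.07772) ≈ 8.8882°.

8.89°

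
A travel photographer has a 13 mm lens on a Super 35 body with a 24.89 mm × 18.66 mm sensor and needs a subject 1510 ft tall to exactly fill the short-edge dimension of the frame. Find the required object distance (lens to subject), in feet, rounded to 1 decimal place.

1052.0 ft

W: 1510 ft × 304.8 mm/ft = 460247.99 mm.
Magnification m = h/W = dᵢ/dₒ; combined with 1/f = 1/dₒ + 1/dᵢ this gives dₒ = f·(1 + W/h).
dₒ = 13 mm × (1 + 460248/18.66) = 13 × 24665.9510 ≈ 320657.363 mm = 320657.363/304.8 ft = 1052.03 ft.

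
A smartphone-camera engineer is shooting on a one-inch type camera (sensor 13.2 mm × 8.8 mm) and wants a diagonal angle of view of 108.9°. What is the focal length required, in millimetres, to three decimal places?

Sensor diagonal = √(13.2² + 8.8²) = √251.6800 ≈ 15.8644 mm.
From α = 2·arctan(d/2f) we get f = d / (2·tan(α/2)).
With d = 15.8644 mm and α/2 = 54.45°, tan(α/2) ≈ 1.39936, so f ≈ 15.8644 / 2.79873 ≈ 5.6684 mm.

5.668 mm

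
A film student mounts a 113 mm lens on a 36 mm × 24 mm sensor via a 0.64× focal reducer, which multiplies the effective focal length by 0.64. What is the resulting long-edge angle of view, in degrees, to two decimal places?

27.95°

Effective focal length f = 113 × 0.64 = 72.32 mm.
α = 2·arctan(36 / (2 × 72.32)) = 2·arctan(0.24889) ≈ 27.9532°.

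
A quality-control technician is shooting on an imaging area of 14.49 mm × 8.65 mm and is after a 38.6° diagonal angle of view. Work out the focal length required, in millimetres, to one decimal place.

24.1 mm

Sensor diagonal = √(14.49² + 8.65²) = √284.7826 ≈ 16.8755 mm.
From α = 2·arctan(d/2f) we get f = d / (2·tan(α/2)).
With d = 16.8755 mm and α/2 = 19.3°, tan(α/2) ≈ 0.35020, so f ≈ 16.8755 / 0.70039 ≈ 24.0944 mm.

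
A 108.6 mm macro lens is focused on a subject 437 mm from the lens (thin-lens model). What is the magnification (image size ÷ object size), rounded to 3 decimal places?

0.331×

Thin lens: 1/f = 1/dₒ + 1/dᵢ → 1/dᵢ = 1/108.6 − 1/437 = 0.0069198 mm⁻¹, so dᵢ ≈ 144.5134 mm.
Magnification m = dᵢ/dₒ = 144.5134/437 ≈ 0.33069.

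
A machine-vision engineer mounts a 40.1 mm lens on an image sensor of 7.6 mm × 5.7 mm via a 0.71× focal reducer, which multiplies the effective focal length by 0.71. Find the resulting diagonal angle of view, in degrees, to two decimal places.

18.94°

Effective focal length f = 40.1 × 0.71 = 28.471 mm.
Sensor diagonal = √(7.6² + 5.7²) = √90.2500 ≈ 9.5000 mm.
α = 2·arctan(9.500 / (2 × 28.471)) = 2·arctan(0.16684) ≈ 18.9436°.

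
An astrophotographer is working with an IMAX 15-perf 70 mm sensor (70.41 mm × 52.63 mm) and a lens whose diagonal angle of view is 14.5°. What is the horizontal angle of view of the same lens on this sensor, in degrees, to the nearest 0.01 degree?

Sensor diagonal = √(70.41² + 52.63²) = √7727.4850 ≈ 87.9061 mm.
From the diagonal AOV: f = 87.9061 / (2·tan(7.25°)) = 87.9061 / 0.25443 ≈ 345.4993 mm.
Horizontal AOV = 2·arctan(70.41 / (2 × 345.4993)) = 2·arctan(0.10190) ≈ 11.6363°.

11.64°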